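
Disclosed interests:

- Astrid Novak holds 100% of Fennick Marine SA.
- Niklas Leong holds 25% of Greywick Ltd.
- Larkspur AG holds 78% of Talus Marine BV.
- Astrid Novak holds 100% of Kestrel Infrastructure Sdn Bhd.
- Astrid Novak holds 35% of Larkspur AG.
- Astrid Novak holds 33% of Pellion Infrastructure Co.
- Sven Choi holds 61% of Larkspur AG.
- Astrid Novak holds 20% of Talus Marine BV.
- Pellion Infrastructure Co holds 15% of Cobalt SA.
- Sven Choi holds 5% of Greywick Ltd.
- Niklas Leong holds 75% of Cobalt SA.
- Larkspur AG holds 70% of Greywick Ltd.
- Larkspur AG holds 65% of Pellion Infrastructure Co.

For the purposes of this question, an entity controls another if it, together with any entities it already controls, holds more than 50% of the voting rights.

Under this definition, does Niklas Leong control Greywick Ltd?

No

Niklas holds 75% of Cobalt, so Niklas controls Cobalt.
In Greywick, Niklas's side holds only 25%, not > 50%.
So Niklas does not control Greywick.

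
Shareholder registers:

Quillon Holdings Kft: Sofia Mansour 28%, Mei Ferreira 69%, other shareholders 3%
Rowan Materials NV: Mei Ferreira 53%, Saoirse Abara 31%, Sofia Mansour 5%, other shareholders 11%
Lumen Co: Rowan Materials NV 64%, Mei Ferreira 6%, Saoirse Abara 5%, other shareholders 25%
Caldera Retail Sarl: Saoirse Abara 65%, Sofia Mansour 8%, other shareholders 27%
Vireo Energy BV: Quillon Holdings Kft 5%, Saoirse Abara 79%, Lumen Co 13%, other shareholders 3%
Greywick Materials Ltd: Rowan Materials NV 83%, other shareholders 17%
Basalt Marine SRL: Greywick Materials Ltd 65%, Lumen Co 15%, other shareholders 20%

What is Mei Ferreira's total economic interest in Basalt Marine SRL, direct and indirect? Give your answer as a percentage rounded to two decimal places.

Mei reaches Basalt along 3 paths.
Via Rowan → Greywick: 53% × 83% × 65% = 28.5935%.
Via Rowan → Lumen: 53% × 64% × 15% = 5.088%.
Via Lumen: 6% × 15% = 0.9%.
Total: 28.5935% + 5.088% + 0.9% = 34.5815%.
Rounded: 34.58%.

34.58%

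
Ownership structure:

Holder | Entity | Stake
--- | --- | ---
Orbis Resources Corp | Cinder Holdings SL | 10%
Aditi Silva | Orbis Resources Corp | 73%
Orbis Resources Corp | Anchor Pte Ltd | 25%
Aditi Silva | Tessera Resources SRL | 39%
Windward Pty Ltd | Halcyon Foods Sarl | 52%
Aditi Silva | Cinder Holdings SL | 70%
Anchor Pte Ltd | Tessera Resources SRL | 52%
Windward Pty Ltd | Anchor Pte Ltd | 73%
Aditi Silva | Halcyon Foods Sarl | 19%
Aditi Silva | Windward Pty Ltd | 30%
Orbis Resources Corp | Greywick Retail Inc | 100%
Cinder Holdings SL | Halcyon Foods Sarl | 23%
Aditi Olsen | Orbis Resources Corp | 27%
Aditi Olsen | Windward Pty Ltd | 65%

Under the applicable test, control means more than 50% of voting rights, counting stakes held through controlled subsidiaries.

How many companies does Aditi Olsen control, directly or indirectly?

4

Aditi Olsen holds 65% of Windward, so Aditi Olsen controls Windward.
Windward holds 73% of Anchor, so Aditi Olsen controls Anchor.
Windward holds 52% of Halcyon, so Aditi Olsen controls Halcyon.
Anchor holds 52% of Tessera, so Aditi Olsen controls Tessera.
No other company's threshold is met.
Aditi Olsen controls 4 companies.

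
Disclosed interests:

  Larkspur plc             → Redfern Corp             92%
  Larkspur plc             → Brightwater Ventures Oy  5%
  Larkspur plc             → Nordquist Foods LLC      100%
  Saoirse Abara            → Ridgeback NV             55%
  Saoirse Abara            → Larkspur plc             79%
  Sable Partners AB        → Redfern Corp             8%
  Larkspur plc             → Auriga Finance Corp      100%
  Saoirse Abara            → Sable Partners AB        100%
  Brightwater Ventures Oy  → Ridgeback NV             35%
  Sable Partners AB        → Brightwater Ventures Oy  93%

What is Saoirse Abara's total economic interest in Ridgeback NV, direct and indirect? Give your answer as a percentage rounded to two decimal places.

Saoirse reaches Ridgeback along 3 paths.
Via Sable → Brightwater: 100% × 93% × 35% = 32.55%.
Via Larkspur → Brightwater: 79% × 5% × 35% = 1.3825%.
Direct stake: 55% = 55%.
Total: 32.55% + 1.3825% + 55% = 88.9325%.
Rounded: 88.93%.

88.93%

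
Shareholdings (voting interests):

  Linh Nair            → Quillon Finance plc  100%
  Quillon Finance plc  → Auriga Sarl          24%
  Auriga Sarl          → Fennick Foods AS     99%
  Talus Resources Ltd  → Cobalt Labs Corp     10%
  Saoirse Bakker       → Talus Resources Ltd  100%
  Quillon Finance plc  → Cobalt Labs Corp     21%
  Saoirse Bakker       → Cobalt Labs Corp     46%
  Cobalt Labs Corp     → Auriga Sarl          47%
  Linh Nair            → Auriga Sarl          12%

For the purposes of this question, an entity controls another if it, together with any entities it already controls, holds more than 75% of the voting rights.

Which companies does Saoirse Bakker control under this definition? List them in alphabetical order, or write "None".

Saoirse holds 100% of Talus, so Saoirse controls Talus.
No other company's threshold is met.

Talus Resources Ltd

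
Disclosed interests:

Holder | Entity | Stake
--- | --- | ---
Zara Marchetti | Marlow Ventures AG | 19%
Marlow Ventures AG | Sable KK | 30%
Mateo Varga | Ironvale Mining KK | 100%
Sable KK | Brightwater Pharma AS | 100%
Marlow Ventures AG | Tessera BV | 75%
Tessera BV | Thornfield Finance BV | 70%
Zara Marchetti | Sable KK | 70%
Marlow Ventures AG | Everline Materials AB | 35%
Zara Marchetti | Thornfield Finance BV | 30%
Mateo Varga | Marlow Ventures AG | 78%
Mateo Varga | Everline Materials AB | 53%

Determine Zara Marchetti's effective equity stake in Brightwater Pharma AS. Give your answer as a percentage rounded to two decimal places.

75.70%

Zara reaches Brightwater along 2 paths.
Via Marlow → Sable: 19% × 30% × 100% = 5.7%.
Via Sable: 70% × 100% = 70%.
Total: 5.7% + 70% = 75.7%.
Rounded: 75.70%.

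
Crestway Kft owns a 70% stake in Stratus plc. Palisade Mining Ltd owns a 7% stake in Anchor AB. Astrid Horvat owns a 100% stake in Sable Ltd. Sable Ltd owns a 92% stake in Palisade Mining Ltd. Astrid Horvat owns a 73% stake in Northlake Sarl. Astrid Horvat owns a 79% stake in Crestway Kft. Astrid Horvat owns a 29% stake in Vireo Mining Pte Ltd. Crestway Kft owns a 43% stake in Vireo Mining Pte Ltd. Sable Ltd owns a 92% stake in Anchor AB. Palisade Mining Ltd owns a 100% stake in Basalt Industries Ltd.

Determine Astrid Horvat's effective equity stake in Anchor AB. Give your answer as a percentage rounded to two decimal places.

98.44%

Astrid reaches Anchor along 2 paths.
Via Sable: 100% × 92% = 92%.
Via Sable → Palisade: 100% × 92% × 7% = 6.44%.
Total: 92% + 6.44% = 98.44%.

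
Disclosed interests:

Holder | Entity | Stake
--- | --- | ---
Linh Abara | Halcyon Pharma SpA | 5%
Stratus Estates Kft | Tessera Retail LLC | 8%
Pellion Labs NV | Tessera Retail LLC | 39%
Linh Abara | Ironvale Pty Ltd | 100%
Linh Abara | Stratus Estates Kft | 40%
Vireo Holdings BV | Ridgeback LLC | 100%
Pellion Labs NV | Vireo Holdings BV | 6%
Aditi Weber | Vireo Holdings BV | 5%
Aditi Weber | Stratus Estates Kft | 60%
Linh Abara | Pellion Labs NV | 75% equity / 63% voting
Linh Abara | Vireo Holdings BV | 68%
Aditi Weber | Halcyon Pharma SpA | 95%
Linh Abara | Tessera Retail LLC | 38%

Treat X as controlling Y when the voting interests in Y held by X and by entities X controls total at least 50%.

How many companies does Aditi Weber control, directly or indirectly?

Aditi holds 60% of Stratus, so Aditi controls Stratus.
Aditi holds 95% of Halcyon, so Aditi controls Halcyon.
No other company's threshold is met.
Aditi controls 2 companies.

2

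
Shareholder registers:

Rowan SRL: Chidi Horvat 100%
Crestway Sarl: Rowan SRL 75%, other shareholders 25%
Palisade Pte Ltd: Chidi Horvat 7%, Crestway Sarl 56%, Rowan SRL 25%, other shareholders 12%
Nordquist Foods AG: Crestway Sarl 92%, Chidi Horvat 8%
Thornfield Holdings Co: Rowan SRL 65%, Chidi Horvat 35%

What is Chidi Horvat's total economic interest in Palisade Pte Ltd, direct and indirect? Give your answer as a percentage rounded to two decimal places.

Chidi reaches Palisade along 3 paths.
Direct stake: 7% = 7%.
Via Rowan → Crestway: 100% × 75% × 56% = 42%.
Via Rowan: 100% × 25% = 25%.
Total: 7% + 42% + 25% = 74%.
Rounded: 74.00%.

74.00%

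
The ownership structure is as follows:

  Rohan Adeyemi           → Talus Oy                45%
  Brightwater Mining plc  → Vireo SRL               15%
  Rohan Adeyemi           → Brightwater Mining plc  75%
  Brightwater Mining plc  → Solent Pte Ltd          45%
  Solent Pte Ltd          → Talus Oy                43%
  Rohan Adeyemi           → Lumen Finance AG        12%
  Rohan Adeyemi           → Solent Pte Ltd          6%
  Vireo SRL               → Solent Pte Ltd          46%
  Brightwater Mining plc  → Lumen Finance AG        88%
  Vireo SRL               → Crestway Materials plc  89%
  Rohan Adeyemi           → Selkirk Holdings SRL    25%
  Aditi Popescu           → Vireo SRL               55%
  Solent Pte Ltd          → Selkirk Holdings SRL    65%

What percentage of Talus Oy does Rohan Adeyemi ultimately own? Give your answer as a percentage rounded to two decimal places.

64.32%

Rohan reaches Talus along 4 paths.
Direct stake: 45% = 45%.
Via Brightwater → Solent: 75% × 45% × 43% = 14.5125%.
Via Brightwater → Vireo → Solent: 75% × 15% × 46% × 43% = 2.22525%.
Via Solent: 6% × 43% = 2.58%.
Total: 45% + 14.5125% + 2.22525% + 2.58% = 64.31775%.
Rounded: 64.32%.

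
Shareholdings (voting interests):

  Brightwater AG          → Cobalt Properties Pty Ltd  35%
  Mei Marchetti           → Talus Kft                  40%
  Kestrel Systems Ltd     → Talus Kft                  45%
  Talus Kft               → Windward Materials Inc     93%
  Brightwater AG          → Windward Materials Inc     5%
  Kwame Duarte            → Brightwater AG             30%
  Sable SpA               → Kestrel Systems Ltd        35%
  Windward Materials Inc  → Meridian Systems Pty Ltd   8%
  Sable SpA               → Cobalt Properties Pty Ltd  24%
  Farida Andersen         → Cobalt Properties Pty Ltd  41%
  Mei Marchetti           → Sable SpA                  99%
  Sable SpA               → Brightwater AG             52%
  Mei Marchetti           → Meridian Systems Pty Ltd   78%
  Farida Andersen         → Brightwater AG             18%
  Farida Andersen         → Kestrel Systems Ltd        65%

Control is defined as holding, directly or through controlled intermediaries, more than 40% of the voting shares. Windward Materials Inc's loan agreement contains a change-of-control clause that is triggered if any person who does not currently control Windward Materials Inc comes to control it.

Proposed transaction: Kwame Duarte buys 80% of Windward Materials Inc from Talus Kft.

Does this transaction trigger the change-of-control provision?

Yes

The purchase adds only to Kwame's holdings (Talus's stake shrinks), so Kwame is the only person who could newly come to control Windward.
Kwame's largest direct stake is 30% in Brightwater, which does not meet the threshold, so Kwame controls no company.
Neither Kwame nor any entity Kwame controls holds any voting interest in Windward.
So before the transaction, Kwame does not control Windward.
After the purchase, Kwame holds 80% of Windward directly, and Talus's stake falls to 13%.
Kwame holds 80% of Windward, so Kwame controls Windward.
Kwame did not control Windward before and does after, so the clause is triggered.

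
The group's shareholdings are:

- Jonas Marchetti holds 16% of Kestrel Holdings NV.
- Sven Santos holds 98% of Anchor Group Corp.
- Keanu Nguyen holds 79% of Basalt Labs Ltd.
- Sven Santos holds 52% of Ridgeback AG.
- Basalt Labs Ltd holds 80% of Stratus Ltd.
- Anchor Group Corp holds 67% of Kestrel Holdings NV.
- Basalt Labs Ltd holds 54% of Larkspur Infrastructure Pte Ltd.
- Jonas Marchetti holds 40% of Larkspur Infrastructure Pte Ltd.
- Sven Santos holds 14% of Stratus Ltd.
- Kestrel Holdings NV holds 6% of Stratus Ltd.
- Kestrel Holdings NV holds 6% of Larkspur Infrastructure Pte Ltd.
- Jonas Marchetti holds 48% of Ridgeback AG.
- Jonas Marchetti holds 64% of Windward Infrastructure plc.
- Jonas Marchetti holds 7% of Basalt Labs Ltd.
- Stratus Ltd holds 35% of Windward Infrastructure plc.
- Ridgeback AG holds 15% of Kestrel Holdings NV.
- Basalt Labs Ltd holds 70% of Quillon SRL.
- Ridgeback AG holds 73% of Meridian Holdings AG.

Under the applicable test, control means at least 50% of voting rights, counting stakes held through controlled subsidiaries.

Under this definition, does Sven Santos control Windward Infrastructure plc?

Sven holds 52% of Ridgeback, so Sven controls Ridgeback.
Sven holds 98% of Anchor, so Sven controls Anchor.
Ridgeback and Anchor together hold 15% + 67% = 82% of Kestrel, so Sven controls Kestrel.
Ridgeback holds 73% of Meridian, so Sven controls Meridian.
Neither Sven nor any entity Sven controls holds any voting interest in Windward.
So Sven does not control Windward.

No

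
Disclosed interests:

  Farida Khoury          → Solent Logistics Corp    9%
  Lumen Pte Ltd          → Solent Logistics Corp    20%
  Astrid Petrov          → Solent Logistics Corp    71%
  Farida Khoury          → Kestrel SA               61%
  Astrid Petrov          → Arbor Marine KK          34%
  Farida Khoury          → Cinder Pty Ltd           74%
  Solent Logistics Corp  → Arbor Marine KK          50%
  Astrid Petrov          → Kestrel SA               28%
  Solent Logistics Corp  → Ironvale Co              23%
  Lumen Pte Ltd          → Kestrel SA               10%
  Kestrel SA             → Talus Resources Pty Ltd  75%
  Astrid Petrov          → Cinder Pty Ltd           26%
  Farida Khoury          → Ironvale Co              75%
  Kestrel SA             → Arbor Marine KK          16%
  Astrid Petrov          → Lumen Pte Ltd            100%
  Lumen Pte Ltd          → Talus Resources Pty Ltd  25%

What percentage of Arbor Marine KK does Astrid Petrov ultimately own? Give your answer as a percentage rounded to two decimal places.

Astrid reaches Arbor along 5 paths.
Via Lumen → Kestrel: 100% × 10% × 16% = 1.6%.
Via Kestrel: 28% × 16% = 4.48%.
Direct stake: 34% = 34%.
Via Lumen → Solent: 100% × 20% × 50% = 10%.
Via Solent: 71% × 50% = 35.5%.
Total: 1.6% + 4.48% + 34% + 10% + 35.5% = 85.58%.

85.58%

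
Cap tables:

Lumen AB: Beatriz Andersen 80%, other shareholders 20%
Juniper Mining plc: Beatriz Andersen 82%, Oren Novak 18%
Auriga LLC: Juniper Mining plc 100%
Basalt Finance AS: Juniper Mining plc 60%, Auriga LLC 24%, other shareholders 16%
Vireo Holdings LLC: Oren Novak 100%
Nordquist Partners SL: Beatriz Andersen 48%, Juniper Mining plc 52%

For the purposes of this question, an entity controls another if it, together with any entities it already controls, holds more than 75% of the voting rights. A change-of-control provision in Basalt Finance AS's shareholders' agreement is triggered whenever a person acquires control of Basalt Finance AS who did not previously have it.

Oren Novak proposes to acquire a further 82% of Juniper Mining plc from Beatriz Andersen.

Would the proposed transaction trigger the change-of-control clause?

Yes

The purchase adds only to Oren's holdings (Beatriz's stake shrinks), so Oren is the only person who could newly come to control Basalt.
Oren holds 100% of Vireo, so Oren controls Vireo.
Neither Oren nor any entity Oren controls holds any voting interest in Basalt.
So before the transaction, Oren does not control Basalt.
After the purchase, Oren's direct stake in Juniper rises to 18% + 82% = 100%, and Beatriz's stake falls to 0%.
Oren holds 100% of Juniper, so Oren controls Juniper.
Juniper holds 100% of Auriga, so Oren controls Auriga.
Juniper and Auriga together hold 60% + 24% = 84% of Basalt, so Oren controls Basalt.
Oren did not control Basalt before and does after, so the clause is triggered.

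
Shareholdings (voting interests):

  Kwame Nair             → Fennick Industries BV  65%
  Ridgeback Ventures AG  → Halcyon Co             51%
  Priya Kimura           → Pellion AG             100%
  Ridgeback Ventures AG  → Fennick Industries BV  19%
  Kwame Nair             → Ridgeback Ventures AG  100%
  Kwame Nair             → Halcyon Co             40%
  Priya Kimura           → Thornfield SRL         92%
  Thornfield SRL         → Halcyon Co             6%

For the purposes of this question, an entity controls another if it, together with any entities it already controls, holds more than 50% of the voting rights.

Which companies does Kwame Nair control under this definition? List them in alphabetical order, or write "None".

Kwame holds 100% of Ridgeback, so Kwame controls Ridgeback.
Kwame and Ridgeback together hold 65% + 19% = 84% of Fennick, so Kwame controls Fennick.
Ridgeback and Kwame together hold 51% + 40% = 91% of Halcyon, so Kwame controls Halcyon.
No other company's threshold is met.

Fennick Industries BV, Halcyon Co, Ridgeback Ventures AG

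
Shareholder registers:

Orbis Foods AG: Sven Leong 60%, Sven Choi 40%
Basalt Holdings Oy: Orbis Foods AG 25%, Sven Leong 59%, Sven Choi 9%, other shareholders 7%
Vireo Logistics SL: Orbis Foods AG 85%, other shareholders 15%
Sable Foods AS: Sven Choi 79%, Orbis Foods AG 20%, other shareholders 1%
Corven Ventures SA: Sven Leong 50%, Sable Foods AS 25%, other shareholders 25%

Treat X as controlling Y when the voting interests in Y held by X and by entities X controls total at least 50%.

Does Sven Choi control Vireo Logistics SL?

No

Sven Choi holds 79% of Sable, so Sven Choi controls Sable.
Neither Sven Choi nor any entity Sven Choi controls holds any voting interest in Vireo.
So Sven Choi does not control Vireo.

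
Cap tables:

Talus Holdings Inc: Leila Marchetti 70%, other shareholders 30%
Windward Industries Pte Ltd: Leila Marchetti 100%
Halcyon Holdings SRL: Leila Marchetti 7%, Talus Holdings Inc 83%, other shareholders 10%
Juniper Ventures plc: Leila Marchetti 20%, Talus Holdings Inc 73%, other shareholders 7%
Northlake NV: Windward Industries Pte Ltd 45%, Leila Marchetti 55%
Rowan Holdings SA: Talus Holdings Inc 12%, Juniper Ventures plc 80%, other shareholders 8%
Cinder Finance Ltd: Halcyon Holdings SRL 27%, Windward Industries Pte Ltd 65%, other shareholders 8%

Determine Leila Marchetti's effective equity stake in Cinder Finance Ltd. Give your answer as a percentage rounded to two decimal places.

Leila reaches Cinder along 3 paths.
Via Halcyon: 7% × 27% = 1.89%.
Via Talus → Halcyon: 70% × 83% × 27% = 15.687%.
Via Windward: 100% × 65% = 65%.
Total: 1.89% + 15.687% + 65% = 82.577%.
Rounded: 82.58%.

82.58%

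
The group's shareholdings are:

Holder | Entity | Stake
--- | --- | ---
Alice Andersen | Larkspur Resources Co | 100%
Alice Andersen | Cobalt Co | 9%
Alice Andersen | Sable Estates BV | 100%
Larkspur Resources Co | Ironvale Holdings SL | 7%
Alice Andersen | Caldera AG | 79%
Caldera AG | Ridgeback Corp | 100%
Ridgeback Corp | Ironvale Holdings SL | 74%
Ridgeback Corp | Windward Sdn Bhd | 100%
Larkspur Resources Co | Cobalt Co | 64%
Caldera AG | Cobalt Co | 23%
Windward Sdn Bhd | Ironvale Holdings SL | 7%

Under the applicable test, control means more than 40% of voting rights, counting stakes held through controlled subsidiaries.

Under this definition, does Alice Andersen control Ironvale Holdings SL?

Yes

Alice holds 79% of Caldera, so Alice controls Caldera.
Caldera holds 100% of Ridgeback, so Alice controls Ridgeback.
Ridgeback holds 100% of Windward, so Alice controls Windward.
Alice holds 100% of Larkspur, so Alice controls Larkspur.
Windward and Larkspur and Ridgeback together hold 7% + 7% + 74% = 88% of Ironvale, so Alice controls Ironvale.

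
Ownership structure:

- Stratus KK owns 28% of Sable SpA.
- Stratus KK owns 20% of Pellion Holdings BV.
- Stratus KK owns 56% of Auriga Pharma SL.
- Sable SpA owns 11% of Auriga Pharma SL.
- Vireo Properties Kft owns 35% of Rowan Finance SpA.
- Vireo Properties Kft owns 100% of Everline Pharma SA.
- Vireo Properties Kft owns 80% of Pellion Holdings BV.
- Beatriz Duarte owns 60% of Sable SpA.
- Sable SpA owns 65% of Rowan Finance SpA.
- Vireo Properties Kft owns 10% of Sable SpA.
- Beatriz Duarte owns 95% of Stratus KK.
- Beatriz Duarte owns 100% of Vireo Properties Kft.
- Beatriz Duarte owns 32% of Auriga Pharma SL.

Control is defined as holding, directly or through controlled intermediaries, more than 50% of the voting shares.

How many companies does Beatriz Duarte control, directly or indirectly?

7

Beatriz holds 100% of Vireo, so Beatriz controls Vireo.
Beatriz holds 95% of Stratus, so Beatriz controls Stratus.
Beatriz and Vireo and Stratus together hold 60% + 10% + 28% = 98% of Sable, so Beatriz controls Sable.
Stratus and Vireo together hold 20% + 80% = 100% of Pellion, so Beatriz controls Pellion.
Vireo holds 100% of Everline, so Beatriz controls Everline.
Vireo and Sable together hold 35% + 65% = 100% of Rowan, so Beatriz controls Rowan.
Stratus and Beatriz and Sable together hold 56% + 32% + 11% = 99% of Auriga, so Beatriz controls Auriga.
Beatriz controls 7 companies.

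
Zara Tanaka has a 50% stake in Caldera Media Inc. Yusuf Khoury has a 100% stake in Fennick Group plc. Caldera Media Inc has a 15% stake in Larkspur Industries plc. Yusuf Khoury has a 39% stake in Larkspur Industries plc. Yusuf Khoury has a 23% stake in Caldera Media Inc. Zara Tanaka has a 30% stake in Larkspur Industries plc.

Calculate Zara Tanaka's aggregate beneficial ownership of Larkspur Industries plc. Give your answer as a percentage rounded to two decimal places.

Zara reaches Larkspur along 2 paths.
Via Caldera: 50% × 15% = 7.5%.
Direct stake: 30% = 30%.
Total: 7.5% + 30% = 37.5%.
Rounded: 37.50%.

37.50%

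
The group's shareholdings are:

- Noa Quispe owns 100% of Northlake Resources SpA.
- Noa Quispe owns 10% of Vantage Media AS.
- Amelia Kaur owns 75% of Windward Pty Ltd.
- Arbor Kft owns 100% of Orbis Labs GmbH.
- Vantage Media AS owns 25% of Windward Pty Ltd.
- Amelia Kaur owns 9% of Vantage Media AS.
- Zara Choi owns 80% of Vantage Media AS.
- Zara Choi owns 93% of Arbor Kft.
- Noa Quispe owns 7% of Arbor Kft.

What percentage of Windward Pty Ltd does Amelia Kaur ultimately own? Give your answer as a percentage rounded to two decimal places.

77.25%

Amelia reaches Windward along 2 paths.
Direct stake: 75% = 75%.
Via Vantage: 9% × 25% = 2.25%.
Total: 75% + 2.25% = 77.25%.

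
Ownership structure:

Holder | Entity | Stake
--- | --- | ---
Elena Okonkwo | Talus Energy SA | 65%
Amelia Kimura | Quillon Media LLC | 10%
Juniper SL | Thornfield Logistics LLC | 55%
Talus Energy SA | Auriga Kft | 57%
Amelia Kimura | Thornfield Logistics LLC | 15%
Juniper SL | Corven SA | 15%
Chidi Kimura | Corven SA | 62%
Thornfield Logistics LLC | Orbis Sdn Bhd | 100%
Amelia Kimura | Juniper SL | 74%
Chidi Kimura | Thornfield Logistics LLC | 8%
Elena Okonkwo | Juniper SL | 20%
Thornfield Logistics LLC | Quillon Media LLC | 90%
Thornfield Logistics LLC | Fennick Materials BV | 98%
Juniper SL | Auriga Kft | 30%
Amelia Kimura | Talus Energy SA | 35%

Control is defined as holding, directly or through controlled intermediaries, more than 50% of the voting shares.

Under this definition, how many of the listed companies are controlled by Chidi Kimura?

Chidi holds 62% of Corven, so Chidi controls Corven.
No other company's threshold is met.
Chidi controls 1 company.

1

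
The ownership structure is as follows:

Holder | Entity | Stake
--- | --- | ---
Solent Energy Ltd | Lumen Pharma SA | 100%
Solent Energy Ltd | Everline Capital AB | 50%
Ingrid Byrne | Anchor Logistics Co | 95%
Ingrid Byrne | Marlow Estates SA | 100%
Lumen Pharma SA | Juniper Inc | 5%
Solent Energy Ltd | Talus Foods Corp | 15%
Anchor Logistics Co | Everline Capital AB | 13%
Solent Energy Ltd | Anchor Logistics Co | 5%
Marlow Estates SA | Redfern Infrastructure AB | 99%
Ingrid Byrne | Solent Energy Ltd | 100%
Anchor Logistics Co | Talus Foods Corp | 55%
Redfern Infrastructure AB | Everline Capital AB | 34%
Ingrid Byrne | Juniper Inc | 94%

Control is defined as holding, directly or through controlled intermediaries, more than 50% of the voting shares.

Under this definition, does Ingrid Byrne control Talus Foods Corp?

Ingrid holds 100% of Solent, so Ingrid controls Solent.
Ingrid and Solent together hold 95% + 5% = 100% of Anchor, so Ingrid controls Anchor.
Anchor and Solent together hold 55% + 15% = 70% of Talus, so Ingrid controls Talus.

Yes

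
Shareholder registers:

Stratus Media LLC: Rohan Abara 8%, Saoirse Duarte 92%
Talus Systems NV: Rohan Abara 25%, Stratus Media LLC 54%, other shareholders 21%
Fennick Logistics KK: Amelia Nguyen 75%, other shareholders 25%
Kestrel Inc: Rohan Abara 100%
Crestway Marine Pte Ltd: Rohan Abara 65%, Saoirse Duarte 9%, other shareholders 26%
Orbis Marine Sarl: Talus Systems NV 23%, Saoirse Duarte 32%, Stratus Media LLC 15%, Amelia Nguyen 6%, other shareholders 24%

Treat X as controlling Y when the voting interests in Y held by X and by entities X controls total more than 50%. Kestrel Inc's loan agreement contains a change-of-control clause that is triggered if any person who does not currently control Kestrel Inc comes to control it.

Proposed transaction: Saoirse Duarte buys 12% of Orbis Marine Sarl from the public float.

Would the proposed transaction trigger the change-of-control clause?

The purchase changes only Saoirse's holdings, so Saoirse is the only person who could newly come to control Kestrel.
Saoirse holds 92% of Stratus, so Saoirse controls Stratus.
Stratus holds 54% of Talus, so Saoirse controls Talus.
Talus and Saoirse and Stratus together hold 23% + 32% + 15% = 70% of Orbis, so Saoirse controls Orbis.
Neither Saoirse nor any entity Saoirse controls holds any voting interest in Kestrel.
So before the transaction, Saoirse does not control Kestrel.
After the purchase, Saoirse's direct stake in Orbis rises to 32% + 12% = 44%.
Talus and Saoirse and Stratus together hold 23% + 44% + 15% = 82% of Orbis, so Saoirse controls Orbis.
After the transaction, neither Saoirse nor any entity Saoirse controls holds a voting interest in Kestrel, so Saoirse still does not control it.
No new person acquires control, so the clause is not triggered.

No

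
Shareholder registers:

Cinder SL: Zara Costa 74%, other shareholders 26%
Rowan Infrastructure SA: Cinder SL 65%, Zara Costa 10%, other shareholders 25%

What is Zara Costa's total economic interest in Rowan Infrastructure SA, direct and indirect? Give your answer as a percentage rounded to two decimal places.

Zara reaches Rowan along 2 paths.
Via Cinder: 74% × 65% = 48.1%.
Direct stake: 10% = 10%.
Total: 48.1% + 10% = 58.1%.
Rounded: 58.10%.

58.10%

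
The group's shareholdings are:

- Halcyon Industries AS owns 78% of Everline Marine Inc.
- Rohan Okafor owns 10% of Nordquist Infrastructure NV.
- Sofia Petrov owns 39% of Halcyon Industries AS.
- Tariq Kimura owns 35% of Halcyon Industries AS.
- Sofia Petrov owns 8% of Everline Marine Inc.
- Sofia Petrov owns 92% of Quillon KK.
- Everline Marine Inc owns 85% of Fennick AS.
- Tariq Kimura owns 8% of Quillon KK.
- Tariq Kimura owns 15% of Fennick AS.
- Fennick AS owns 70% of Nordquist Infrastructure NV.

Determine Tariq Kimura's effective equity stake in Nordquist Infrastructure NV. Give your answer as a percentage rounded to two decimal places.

Tariq reaches Nordquist along 2 paths.
Via Fennick: 15% × 70% = 10.5%.
Via Halcyon → Everline → Fennick: 35% × 78% × 85% × 70% = 16.2435%.
Total: 10.5% + 16.2435% = 26.7435%.
Rounded: 26.74%.

26.74%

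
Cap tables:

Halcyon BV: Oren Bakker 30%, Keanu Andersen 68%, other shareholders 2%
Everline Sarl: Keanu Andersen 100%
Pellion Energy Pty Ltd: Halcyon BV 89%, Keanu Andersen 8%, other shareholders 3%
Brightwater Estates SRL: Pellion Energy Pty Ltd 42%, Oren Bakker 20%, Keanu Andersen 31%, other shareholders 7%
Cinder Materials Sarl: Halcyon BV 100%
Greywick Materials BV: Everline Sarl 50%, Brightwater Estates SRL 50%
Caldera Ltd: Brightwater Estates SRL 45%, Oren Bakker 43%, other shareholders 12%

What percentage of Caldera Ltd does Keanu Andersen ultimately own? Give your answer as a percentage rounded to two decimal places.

Keanu reaches Caldera along 3 paths.
Via Halcyon → Pellion → Brightwater: 68% × 89% × 42% × 45% = 11.43828%.
Via Pellion → Brightwater: 8% × 42% × 45% = 1.512%.
Via Brightwater: 31% × 45% = 13.95%.
Total: 11.43828% + 1.512% + 13.95% = 26.90028%.
Rounded: 26.90%.

26.90%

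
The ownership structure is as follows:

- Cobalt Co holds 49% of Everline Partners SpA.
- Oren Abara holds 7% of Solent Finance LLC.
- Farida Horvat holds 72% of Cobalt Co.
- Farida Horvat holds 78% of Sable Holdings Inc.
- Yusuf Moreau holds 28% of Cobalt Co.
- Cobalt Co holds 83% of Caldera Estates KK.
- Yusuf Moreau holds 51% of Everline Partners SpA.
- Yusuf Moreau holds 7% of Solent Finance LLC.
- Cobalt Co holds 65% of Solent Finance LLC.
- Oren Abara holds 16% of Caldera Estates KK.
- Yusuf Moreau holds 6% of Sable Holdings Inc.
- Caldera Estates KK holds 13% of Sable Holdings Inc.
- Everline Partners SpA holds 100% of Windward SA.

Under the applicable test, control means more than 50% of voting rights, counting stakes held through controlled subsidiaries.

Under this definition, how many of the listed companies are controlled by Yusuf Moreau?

2

Yusuf holds 51% of Everline, so Yusuf controls Everline.
Everline holds 100% of Windward, so Yusuf controls Windward.
No other company's threshold is met.
Yusuf controls 2 companies.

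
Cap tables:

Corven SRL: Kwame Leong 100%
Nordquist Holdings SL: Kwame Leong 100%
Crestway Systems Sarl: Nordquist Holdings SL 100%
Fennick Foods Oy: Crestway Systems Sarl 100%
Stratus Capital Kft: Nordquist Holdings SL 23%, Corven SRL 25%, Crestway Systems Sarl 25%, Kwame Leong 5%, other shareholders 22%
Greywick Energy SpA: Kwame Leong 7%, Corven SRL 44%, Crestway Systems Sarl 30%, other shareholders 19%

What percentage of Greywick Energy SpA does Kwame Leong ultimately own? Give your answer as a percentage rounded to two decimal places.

Kwame reaches Greywick along 3 paths.
Direct stake: 7% = 7%.
Via Corven: 100% × 44% = 44%.
Via Nordquist → Crestway: 100% × 100% × 30% = 30%.
Total: 7% + 44% + 30% = 81%.
Rounded: 81.00%.

81.00%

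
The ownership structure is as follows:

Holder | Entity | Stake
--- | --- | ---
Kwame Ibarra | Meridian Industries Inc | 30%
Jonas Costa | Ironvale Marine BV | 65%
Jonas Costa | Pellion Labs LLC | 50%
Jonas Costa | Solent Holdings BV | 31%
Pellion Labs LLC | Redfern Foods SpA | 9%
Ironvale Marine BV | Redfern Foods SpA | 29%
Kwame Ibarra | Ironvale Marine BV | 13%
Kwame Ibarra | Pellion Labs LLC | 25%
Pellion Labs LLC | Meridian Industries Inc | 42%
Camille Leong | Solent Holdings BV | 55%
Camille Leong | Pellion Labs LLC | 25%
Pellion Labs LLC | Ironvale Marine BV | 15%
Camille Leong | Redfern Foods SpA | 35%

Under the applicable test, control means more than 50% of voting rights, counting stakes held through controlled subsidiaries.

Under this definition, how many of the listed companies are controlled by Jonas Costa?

Jonas holds 65% of Ironvale, so Jonas controls Ironvale.
No other company's threshold is met.
Jonas controls 1 company.

1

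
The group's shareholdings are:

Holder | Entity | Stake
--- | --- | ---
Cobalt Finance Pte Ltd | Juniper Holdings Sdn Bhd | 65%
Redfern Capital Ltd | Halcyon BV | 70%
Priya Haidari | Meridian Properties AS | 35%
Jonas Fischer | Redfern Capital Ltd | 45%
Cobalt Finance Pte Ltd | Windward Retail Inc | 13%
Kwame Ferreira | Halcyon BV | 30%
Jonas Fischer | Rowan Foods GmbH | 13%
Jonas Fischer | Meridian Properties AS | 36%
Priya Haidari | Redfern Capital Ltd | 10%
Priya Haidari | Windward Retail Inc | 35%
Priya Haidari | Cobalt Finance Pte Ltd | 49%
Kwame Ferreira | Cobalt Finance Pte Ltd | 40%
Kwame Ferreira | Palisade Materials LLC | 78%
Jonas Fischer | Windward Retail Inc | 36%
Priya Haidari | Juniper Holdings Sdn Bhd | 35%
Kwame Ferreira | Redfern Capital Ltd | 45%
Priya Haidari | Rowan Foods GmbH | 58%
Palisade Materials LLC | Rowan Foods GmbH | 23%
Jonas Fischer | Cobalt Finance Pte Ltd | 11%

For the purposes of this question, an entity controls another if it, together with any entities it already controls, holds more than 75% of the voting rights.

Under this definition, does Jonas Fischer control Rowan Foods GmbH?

Jonas's largest direct stake is 45% in Redfern, which does not meet the threshold, so Jonas controls no company.
In Rowan, Jonas's side holds only 13%, not > 75%.
So Jonas does not control Rowan.

No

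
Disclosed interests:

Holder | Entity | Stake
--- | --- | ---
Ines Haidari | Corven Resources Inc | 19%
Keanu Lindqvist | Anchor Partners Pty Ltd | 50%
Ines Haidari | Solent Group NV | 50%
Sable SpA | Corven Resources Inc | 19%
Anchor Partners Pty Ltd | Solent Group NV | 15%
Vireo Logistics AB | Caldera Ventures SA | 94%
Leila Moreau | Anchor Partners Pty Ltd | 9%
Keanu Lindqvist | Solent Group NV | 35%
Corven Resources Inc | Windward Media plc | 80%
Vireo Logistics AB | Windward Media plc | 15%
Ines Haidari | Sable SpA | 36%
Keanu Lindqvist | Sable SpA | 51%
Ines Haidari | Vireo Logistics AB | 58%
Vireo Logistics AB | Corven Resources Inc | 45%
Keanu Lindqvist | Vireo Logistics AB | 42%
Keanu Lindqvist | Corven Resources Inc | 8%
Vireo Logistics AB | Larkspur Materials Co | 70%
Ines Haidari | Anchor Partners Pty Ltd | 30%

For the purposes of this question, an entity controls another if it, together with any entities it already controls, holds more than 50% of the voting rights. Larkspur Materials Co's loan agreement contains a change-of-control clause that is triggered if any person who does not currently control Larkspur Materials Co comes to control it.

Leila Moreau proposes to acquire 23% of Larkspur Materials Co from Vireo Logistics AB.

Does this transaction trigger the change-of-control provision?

No

The purchase adds only to Leila's holdings (Vireo's stake shrinks), so Leila is the only person who could newly come to control Larkspur.
Leila's largest direct stake is 9% in Anchor, which does not meet the threshold, so Leila controls no company.
Neither Leila nor any entity Leila controls holds any voting interest in Larkspur.
So before the transaction, Leila does not control Larkspur.
After the purchase, Leila holds 23% of Larkspur directly, and Vireo's stake falls to 47%.
After the transaction, Leila's side holds 23% of Larkspur, not > 50%, so Leila still does not control Larkspur.
No new person acquires control, so the clause is not triggered.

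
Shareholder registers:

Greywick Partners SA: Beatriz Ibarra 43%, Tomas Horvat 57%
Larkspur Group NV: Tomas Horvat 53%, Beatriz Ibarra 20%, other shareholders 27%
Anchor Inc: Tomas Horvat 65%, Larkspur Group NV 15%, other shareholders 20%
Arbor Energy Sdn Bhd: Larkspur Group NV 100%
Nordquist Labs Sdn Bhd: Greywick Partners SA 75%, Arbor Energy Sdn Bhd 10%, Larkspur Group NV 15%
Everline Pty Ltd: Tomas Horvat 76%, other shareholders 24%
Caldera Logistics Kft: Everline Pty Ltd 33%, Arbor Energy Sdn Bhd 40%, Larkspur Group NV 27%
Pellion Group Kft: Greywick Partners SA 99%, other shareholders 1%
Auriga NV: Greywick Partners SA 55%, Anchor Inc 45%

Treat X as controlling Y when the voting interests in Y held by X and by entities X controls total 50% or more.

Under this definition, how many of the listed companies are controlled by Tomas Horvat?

9

Tomas holds 57% of Greywick, so Tomas controls Greywick.
Tomas holds 53% of Larkspur, so Tomas controls Larkspur.
Tomas and Larkspur together hold 65% + 15% = 80% of Anchor, so Tomas controls Anchor.
Larkspur holds 100% of Arbor, so Tomas controls Arbor.
Greywick and Arbor and Larkspur together hold 75% + 10% + 15% = 100% of Nordquist, so Tomas controls Nordquist.
Tomas holds 76% of Everline, so Tomas controls Everline.
Everline and Arbor and Larkspur together hold 33% + 40% + 27% = 100% of Caldera, so Tomas controls Caldera.
Greywick holds 99% of Pellion, so Tomas controls Pellion.
Greywick and Anchor together hold 55% + 45% = 100% of Auriga, so Tomas controls Auriga.
Tomas controls 9 companies.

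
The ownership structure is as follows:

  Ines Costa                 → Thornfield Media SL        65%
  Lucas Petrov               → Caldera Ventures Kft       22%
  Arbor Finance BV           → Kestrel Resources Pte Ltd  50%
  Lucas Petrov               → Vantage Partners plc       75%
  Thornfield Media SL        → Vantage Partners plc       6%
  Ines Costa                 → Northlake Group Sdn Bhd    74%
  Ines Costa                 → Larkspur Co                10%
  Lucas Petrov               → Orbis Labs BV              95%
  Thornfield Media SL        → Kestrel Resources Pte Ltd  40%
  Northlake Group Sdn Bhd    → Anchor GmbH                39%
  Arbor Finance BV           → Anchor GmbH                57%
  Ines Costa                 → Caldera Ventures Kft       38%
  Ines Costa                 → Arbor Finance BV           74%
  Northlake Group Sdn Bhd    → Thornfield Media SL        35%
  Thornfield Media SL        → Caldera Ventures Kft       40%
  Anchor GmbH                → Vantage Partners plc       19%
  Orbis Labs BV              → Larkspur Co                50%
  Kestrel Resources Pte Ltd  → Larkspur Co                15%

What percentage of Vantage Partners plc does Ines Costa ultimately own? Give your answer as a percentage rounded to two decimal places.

Ines reaches Vantage along 4 paths.
Via Thornfield: 65% × 6% = 3.9%.
Via Northlake → Thornfield: 74% × 35% × 6% = 1.554%.
Via Arbor → Anchor: 74% × 57% × 19% = 8.0142%.
Via Northlake → Anchor: 74% × 39% × 19% = 5.4834%.
Total: 3.9% + 1.554% + 8.0142% + 5.4834% = 18.9516%.
Rounded: 18.95%.

18.95%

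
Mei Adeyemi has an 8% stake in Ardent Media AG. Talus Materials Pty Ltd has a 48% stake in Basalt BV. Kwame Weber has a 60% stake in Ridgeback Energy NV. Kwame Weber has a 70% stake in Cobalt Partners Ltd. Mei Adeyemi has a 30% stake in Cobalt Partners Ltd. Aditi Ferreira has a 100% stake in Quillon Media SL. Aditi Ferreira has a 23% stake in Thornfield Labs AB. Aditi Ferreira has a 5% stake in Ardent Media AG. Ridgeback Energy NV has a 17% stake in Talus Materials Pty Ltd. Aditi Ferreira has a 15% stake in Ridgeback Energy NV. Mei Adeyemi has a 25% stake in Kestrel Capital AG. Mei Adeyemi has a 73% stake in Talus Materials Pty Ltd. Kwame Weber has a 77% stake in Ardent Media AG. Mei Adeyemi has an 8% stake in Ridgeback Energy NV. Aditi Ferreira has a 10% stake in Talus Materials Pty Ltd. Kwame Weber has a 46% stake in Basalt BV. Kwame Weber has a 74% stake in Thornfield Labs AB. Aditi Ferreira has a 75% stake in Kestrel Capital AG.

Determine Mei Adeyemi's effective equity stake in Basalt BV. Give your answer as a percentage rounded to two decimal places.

35.69%

Mei reaches Basalt along 2 paths.
Via Ridgeback → Talus: 8% × 17% × 48% = 0.6528%.
Via Talus: 73% × 48% = 35.04%.
Total: 0.6528% + 35.04% = 35.6928%.
Rounded: 35.69%.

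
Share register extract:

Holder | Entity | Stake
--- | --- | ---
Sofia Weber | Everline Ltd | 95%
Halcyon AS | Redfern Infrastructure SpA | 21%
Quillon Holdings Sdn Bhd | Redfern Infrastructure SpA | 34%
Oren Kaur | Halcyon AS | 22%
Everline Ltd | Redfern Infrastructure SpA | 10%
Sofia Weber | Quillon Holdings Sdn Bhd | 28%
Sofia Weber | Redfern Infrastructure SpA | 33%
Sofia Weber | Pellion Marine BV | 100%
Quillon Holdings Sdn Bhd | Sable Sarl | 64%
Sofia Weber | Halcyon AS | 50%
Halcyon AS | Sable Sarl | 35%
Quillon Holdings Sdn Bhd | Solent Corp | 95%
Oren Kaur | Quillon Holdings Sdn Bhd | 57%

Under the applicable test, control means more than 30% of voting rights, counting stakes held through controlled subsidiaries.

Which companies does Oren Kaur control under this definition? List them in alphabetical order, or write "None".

Oren holds 57% of Quillon, so Oren controls Quillon.
Quillon holds 34% of Redfern, so Oren controls Redfern.
Quillon holds 95% of Solent, so Oren controls Solent.
Quillon holds 64% of Sable, so Oren controls Sable.
No other company's threshold is met.

Quillon Holdings Sdn Bhd, Redfern Infrastructure SpA, Sable Sarl, Solent Corp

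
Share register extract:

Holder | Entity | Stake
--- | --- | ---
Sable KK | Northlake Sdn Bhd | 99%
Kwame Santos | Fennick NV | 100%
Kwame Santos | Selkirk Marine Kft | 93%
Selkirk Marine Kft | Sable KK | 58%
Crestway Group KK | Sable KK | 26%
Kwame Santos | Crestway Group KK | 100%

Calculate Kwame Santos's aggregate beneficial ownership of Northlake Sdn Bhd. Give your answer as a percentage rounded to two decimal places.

Kwame reaches Northlake along 2 paths.
Via Crestway → Sable: 100% × 26% × 99% = 25.74%.
Via Selkirk → Sable: 93% × 58% × 99% = 53.4006%.
Total: 25.74% + 53.4006% = 79.1406%.
Rounded: 79.14%.

79.14%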